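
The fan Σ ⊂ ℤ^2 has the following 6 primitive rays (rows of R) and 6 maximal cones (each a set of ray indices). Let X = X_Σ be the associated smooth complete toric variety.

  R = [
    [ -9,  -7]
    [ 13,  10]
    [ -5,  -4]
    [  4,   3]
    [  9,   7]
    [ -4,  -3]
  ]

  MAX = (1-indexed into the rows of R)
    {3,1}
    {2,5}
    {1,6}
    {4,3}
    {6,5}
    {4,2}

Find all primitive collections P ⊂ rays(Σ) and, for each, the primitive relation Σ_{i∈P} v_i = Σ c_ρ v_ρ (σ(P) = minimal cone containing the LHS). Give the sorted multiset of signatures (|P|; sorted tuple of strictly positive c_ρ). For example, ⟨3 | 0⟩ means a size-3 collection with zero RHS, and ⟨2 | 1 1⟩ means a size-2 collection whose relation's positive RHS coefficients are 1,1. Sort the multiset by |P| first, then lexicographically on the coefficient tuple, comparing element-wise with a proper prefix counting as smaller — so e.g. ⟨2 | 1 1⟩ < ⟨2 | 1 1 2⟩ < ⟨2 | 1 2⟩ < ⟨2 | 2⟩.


Σ has 9 primitive collections:

  P={1,5}:  v_{1} + v_{5} = 0  →  sig = ⟨2 | 0⟩
  P={4,6}:  v_{4} + v_{6} = 0  →  sig = ⟨2 | 0⟩
  P={1,2}:  v_{1} + v_{2} = v_{4}  →  sig = ⟨2 | 1⟩
  P={1,4}:  v_{1} + v_{4} = v_{3}  →  sig = ⟨2 | 1⟩
  P={2,6}:  v_{2} + v_{6} = v_{5}  →  sig = ⟨2 | 1⟩
  P={3,5}:  v_{3} + v_{5} = v_{4}  →  sig = ⟨2 | 1⟩
  P={3,6}:  v_{3} + v_{6} = v_{1}  →  sig = ⟨2 | 1⟩
  P={4,5}:  v_{4} + v_{5} = v_{2}  →  sig = ⟨2 | 1⟩
  P={2,3}:  v_{2} + v_{3} = 2·v_{4}  →  sig = ⟨2 | 2⟩

Signatures (|P|; sorted positive RHS coefficients), sorted:
    ⟨2 | 0⟩
    ⟨2 | 0⟩
    ⟨2 | 1⟩
    ⟨2 | 1⟩
    ⟨2 | 1⟩
    ⟨2 | 1⟩
    ⟨2 | 1⟩
    ⟨2 | 1⟩
    ⟨2 | 2⟩


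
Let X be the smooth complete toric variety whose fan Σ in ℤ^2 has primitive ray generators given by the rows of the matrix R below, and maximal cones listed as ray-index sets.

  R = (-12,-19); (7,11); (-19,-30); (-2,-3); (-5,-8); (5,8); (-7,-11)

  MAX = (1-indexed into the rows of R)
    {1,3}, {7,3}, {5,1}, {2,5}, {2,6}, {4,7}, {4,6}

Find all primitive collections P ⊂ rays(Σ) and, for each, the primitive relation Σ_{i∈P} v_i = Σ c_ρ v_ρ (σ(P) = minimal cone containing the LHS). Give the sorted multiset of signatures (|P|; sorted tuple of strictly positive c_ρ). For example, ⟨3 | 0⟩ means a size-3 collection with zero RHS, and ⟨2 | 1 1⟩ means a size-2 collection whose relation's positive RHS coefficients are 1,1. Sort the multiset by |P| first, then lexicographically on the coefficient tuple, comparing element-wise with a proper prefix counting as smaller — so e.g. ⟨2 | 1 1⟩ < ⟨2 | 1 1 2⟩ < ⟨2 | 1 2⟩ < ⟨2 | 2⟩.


The 14 primitive collections of Σ (r=7, n=2):

  P = {2,7}:  v_{2} + v_{7} = 0  ⇒ sig = ⟨2 | 0⟩
  P = {5,6}:  v_{5} + v_{6} = 0  ⇒ sig = ⟨2 | 0⟩
  P = {1,2}:  v_{1} + v_{2} = v_{5}  ⇒ sig = ⟨2 | 1⟩
  P = {1,6}:  v_{1} + v_{6} = v_{7}  ⇒ sig = ⟨2 | 1⟩
  P = {1,7}:  v_{1} + v_{7} = v_{3}  ⇒ sig = ⟨2 | 1⟩
  P = {2,3}:  v_{2} + v_{3} = v_{1}  ⇒ sig = ⟨2 | 1⟩
  P = {2,4}:  v_{2} + v_{4} = v_{6}  ⇒ sig = ⟨2 | 1⟩
  P = {4,5}:  v_{4} + v_{5} = v_{7}  ⇒ sig = ⟨2 | 1⟩
  P = {5,7}:  v_{5} + v_{7} = v_{1}  ⇒ sig = ⟨2 | 1⟩
  P = {6,7}:  v_{6} + v_{7} = v_{4}  ⇒ sig = ⟨2 | 1⟩
  P = {1,4}:  v_{1} + v_{4} = 2·v_{7}  ⇒ sig = ⟨2 | 2⟩
  P = {3,5}:  v_{3} + v_{5} = 2·v_{1}  ⇒ sig = ⟨2 | 2⟩
  P = {3,6}:  v_{3} + v_{6} = 2·v_{7}  ⇒ sig = ⟨2 | 2⟩
  P = {3,4}:  v_{3} + v_{4} = 3·v_{7}  ⇒ sig = ⟨2 | 3⟩

Sorted signature multiset PRS(X):
[⟨2 | 0⟩, ⟨2 | 0⟩, ⟨2 | 1⟩, ⟨2 | 1⟩, ⟨2 | 1⟩, ⟨2 | 1⟩, ⟨2 | 1⟩, ⟨2 | 1⟩, ⟨2 | 1⟩, ⟨2 | 1⟩, ⟨2 | 2⟩, ⟨2 | 2⟩, ⟨2 | 2⟩, ⟨2 | 3⟩]


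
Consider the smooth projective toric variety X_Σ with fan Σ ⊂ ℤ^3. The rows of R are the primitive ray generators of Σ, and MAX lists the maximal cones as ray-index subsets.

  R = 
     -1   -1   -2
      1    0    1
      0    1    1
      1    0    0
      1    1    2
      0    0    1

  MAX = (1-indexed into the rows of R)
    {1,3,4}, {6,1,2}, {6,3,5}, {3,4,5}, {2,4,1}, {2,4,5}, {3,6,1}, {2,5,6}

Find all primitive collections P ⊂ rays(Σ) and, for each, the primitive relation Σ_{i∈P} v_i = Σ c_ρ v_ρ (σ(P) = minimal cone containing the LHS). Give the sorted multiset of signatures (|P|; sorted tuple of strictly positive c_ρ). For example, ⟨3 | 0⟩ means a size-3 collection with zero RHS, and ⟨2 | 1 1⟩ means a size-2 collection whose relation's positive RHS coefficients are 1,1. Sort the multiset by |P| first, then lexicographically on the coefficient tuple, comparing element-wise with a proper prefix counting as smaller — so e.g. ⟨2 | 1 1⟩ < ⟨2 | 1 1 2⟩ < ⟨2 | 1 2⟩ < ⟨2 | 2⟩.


Primitive collections (3):

  • {1,5}:  v_{1} + v_{5} = 0  →  sig = ⟨2 | 0⟩
  • {2,3}:  v_{2} + v_{3} = v_{5}  →  sig = ⟨2 | 1⟩
  • {4,6}:  v_{4} + v_{6} = v_{2}  →  sig = ⟨2 | 1⟩

Sorted signature multiset PRS(X):
{ ⟨2 | 0⟩,  ⟨2 | 1⟩ ×2 }


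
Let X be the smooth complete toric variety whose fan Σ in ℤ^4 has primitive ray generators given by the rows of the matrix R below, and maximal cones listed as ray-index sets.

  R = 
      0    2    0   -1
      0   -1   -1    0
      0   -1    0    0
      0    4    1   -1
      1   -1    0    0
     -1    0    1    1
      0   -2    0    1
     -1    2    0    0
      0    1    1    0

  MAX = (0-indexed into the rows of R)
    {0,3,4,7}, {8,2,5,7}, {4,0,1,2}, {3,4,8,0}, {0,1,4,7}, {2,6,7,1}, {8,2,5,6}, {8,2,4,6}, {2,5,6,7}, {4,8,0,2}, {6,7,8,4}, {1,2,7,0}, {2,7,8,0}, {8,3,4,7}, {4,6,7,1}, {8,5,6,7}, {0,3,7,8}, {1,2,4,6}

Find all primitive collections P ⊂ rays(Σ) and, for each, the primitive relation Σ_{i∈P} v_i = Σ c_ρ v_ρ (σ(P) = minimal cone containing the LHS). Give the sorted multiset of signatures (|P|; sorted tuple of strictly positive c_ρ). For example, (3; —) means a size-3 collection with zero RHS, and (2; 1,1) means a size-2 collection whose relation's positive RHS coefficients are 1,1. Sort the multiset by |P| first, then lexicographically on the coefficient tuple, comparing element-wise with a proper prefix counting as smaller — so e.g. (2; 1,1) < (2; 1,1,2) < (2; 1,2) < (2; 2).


|primitive collections| = 12. Relations:

  P = {0,6}:  v_{0} + v_{6} = 0  ⟹  sig = (2; —)
  P = {1,8}:  v_{1} + v_{8} = 0  ⟹  sig = (2; —)
  P = {2,3}:  v_{2} + v_{3} = v_{0} + v_{8}  ⟹  sig = (2; 1,1)
  P = {4,5}:  v_{4} + v_{5} = v_{6} + v_{8}  ⟹  sig = (2; 1,1)
  P = {0,5}:  v_{0} + v_{5} = v_{2} + v_{7} + v_{8}  ⟹  sig = (2; 1,1,1)
  P = {1,3}:  v_{1} + v_{3} = v_{0} + v_{4} + v_{7}  ⟹  sig = (2; 1,1,1)
  P = {1,5}:  v_{1} + v_{5} = v_{2} + v_{6} + v_{7}  ⟹  sig = (2; 1,1,1)
  P = {3,6}:  v_{3} + v_{6} = v_{4} + v_{7} + v_{8}  ⟹  sig = (2; 1,1,1)
  P = {3,5}:  v_{3} + v_{5} = v_{7} + 2·v_{8}  ⟹  sig = (2; 1,2)
  P = {2,4,7}:  v_{2} + v_{4} + v_{7} = 0  ⟹  sig = (3; —)
  P = {0,4,7,8}:  v_{0} + v_{4} + v_{7} + v_{8} = v_{3}  ⟹  sig = (4; 1)
  P = {2,6,7,8}:  v_{2} + v_{6} + v_{7} + v_{8} = v_{5}  ⟹  sig = (4; 1)

Sorted signature multiset PRS(X):
    (2; —)
    (2; —)
    (2; 1,1)
    (2; 1,1)
    (2; 1,1,1)
    (2; 1,1,1)
    (2; 1,1,1)
    (2; 1,1,1)
    (2; 1,2)
    (3; —)
    (4; 1)
    (4; 1)


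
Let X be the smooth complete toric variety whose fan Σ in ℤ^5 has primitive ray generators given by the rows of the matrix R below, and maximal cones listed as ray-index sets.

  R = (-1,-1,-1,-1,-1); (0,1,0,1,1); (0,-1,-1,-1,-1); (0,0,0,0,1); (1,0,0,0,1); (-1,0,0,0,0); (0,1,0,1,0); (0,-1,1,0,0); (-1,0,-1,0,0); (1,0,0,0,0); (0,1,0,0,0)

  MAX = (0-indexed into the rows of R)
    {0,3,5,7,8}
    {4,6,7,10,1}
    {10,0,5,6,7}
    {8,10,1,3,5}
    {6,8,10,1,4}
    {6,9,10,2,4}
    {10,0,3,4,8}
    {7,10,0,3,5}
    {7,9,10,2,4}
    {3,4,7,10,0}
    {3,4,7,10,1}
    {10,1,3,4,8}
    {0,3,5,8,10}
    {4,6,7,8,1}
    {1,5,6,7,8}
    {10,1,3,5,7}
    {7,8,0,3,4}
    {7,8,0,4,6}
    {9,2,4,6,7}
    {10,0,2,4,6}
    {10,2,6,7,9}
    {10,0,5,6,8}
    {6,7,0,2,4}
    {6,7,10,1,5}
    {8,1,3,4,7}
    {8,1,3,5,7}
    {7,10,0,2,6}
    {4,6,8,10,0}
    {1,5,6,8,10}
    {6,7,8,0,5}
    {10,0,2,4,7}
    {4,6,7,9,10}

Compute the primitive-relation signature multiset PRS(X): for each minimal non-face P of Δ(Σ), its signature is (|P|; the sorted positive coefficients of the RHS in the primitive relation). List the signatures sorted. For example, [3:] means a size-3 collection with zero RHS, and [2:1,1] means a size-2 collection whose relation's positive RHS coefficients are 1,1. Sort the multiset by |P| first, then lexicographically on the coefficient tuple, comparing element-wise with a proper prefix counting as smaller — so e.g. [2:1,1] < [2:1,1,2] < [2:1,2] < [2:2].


Δ(Σ) — 11 vertices, 15 min non-faces:

  P={5,9}:  v_{5} + v_{9} = 0  so sig = [2:]
  P={0,1}:  v_{0} + v_{1} = v_{8}  so sig = [2:1]
  P={0,9}:  v_{0} + v_{9} = v_{2}  so sig = [2:1]
  P={2,5}:  v_{2} + v_{5} = v_{0}  so sig = [2:1]
  P={3,6}:  v_{3} + v_{6} = v_{1}  so sig = [2:1]
  P={3,9}:  v_{3} + v_{9} = v_{4}  so sig = [2:1]
  P={4,5}:  v_{4} + v_{5} = v_{3}  so sig = [2:1]
  P={1,9}:  v_{1} + v_{9} = v_{4} + v_{6}  so sig = [2:1,1]
  P={2,3}:  v_{2} + v_{3} = v_{0} + v_{4}  so sig = [2:1,1]
  P={1,2}:  v_{1} + v_{2} = v_{0} + v_{4} + v_{6}  so sig = [2:1,1,1]
  P={8,9}:  v_{8} + v_{9} = v_{0} + v_{4} + v_{6}  so sig = [2:1,1,1]
  P={2,8}:  v_{2} + v_{8} = 2·v_{0} + v_{4} + v_{6}  so sig = [2:1,1,2]
  P={7,8,10}:  v_{7} + v_{8} + v_{10} = v_{5}  so sig = [3:1]
  P={0,4,6,7,10}:  v_{0} + v_{4} + v_{6} + v_{7} + v_{10} = 0  so sig = [5:]
  P={2,4,6,7,10}:  v_{2} + v_{4} + v_{6} + v_{7} + v_{10} = v_{9}  so sig = [5:1]

Signatures (|P|; sorted positive RHS coefficients), sorted:
    |P|=2: 12 collections, coeffs (), (1), (1), (1), (1), (1), (1), (1,1), (1,1), (1,1,1), (1,1,1), (1,1,2)
    |P|=3: 1 collection, coeffs (1)
    |P|=5: 2 collections, coeffs (), (1)


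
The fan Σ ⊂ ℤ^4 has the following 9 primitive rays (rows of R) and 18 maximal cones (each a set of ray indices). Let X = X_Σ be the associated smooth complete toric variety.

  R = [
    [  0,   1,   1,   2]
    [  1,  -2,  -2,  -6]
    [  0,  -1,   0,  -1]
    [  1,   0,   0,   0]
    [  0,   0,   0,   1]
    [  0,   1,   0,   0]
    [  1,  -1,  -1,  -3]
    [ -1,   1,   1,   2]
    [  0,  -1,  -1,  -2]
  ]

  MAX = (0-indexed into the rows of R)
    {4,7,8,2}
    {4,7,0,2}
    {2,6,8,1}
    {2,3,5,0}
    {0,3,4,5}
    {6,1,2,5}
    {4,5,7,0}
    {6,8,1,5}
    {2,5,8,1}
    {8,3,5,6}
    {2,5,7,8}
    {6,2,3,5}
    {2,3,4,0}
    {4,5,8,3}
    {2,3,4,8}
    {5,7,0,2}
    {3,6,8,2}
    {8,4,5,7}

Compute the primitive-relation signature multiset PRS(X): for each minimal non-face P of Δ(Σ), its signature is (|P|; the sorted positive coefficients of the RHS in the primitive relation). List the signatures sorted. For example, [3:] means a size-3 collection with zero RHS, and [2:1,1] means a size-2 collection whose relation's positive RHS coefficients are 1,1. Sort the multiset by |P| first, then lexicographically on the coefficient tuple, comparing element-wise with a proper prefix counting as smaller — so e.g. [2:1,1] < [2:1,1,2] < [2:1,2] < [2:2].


12 minimal non-faces of Δ(Σ) (on 9 rays):

  P={0,8}:  v_{0} + v_{8} = 0 ; sig = [2:]
  P={3,7}:  v_{3} + v_{7} = v_{0} ; sig = [2:1]
  P={1,4}:  v_{1} + v_{4} = v_{6} + v_{8} ; sig = [2:1,1]
  P={4,6}:  v_{4} + v_{6} = v_{3} + v_{8} ; sig = [2:1,1]
  P={6,7}:  v_{6} + v_{7} = v_{2} + v_{5} ; sig = [2:1,1]
  P={0,1}:  v_{0} + v_{1} = v_{2} + v_{5} + v_{6} ; sig = [2:1,1,1]
  P={0,6}:  v_{0} + v_{6} = v_{2} + v_{3} + v_{5} ; sig = [2:1,1,1]
  P={1,7}:  v_{1} + v_{7} = 2·v_{2} + 2·v_{5} + v_{8} ; sig = [2:1,2,2]
  P={1,3}:  v_{1} + v_{3} = 2·v_{6} ; sig = [2:2]
  P={2,4,5}:  v_{2} + v_{4} + v_{5} = 0 ; sig = [3:]
  P={2,3,5,8}:  v_{2} + v_{3} + v_{5} + v_{8} = v_{6} ; sig = [4:1]
  P={2,5,6,8}:  v_{2} + v_{5} + v_{6} + v_{8} = v_{1} ; sig = [4:1]

Hence PRS(X_Σ) =
    [2:]
    [2:1]
    [2:1,1]
    [2:1,1]
    [2:1,1]
    [2:1,1,1]
    [2:1,1,1]
    [2:1,2,2]
    [2:2]
    [3:]
    [4:1]
    [4:1]


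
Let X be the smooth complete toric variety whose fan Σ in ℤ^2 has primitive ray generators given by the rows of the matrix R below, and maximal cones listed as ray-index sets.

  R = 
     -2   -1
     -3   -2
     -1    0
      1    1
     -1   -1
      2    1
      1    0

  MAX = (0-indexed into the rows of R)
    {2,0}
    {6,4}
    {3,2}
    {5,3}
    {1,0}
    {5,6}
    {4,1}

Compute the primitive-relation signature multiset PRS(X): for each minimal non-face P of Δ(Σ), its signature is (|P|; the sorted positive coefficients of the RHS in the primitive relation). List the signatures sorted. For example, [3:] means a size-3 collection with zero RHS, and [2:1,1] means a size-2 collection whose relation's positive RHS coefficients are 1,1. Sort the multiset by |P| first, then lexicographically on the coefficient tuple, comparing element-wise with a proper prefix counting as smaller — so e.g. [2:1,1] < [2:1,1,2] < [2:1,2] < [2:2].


Δ(Σ) — 7 vertices, 14 min non-faces:

  P={0,5}:  v_{0} + v_{5} = 0 — sig = [2:]
  P={2,6}:  v_{2} + v_{6} = 0 — sig = [2:]
  P={3,4}:  v_{3} + v_{4} = 0 — sig = [2:]
  P={0,3}:  v_{0} + v_{3} = v_{2} — sig = [2:1]
  P={0,4}:  v_{0} + v_{4} = v_{1} — sig = [2:1]
  P={0,6}:  v_{0} + v_{6} = v_{4} — sig = [2:1]
  P={1,3}:  v_{1} + v_{3} = v_{0} — sig = [2:1]
  P={1,5}:  v_{1} + v_{5} = v_{4} — sig = [2:1]
  P={2,4}:  v_{2} + v_{4} = v_{0} — sig = [2:1]
  P={2,5}:  v_{2} + v_{5} = v_{3} — sig = [2:1]
  P={3,6}:  v_{3} + v_{6} = v_{5} — sig = [2:1]
  P={4,5}:  v_{4} + v_{5} = v_{6} — sig = [2:1]
  P={1,2}:  v_{1} + v_{2} = 2·v_{0} — sig = [2:2]
  P={1,6}:  v_{1} + v_{6} = 2·v_{4} — sig = [2:2]

Sorted signature multiset PRS(X):
{ [2:] ×3,  [2:1] ×9,  [2:2] ×2 }


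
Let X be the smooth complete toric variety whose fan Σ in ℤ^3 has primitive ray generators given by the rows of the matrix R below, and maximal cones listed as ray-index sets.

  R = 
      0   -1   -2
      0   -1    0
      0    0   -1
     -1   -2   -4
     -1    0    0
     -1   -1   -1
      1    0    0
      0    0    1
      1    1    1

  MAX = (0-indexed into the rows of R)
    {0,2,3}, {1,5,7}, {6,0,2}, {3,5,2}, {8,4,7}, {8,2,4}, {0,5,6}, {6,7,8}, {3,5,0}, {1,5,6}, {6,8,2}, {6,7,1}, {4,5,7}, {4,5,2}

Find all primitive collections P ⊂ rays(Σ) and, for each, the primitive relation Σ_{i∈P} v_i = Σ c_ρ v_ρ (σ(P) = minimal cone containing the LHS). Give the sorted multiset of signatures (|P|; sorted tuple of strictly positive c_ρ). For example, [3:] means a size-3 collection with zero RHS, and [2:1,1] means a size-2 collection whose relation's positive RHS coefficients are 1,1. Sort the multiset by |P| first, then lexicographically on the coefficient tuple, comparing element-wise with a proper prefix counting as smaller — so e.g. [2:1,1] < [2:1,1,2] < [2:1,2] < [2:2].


18 collections generate NE(X_Σ); each relation:

  • {2,7}:  v_{2} + v_{7} = 0  ⟹  sig = [2:]
  • {4,6}:  v_{4} + v_{6} = 0  ⟹  sig = [2:]
  • {5,8}:  v_{5} + v_{8} = 0  ⟹  sig = [2:]
  • {0,4}:  v_{0} + v_{4} = v_{2} + v_{5}  ⟹  sig = [2:1,1]
  • {0,7}:  v_{0} + v_{7} = v_{5} + v_{6}  ⟹  sig = [2:1,1]
  • {0,8}:  v_{0} + v_{8} = v_{2} + v_{6}  ⟹  sig = [2:1,1]
  • {1,2}:  v_{1} + v_{2} = v_{5} + v_{6}  ⟹  sig = [2:1,1]
  • {1,4}:  v_{1} + v_{4} = v_{5} + v_{7}  ⟹  sig = [2:1,1]
  • {1,8}:  v_{1} + v_{8} = v_{6} + v_{7}  ⟹  sig = [2:1,1]
  • {3,7}:  v_{3} + v_{7} = v_{0} + v_{5}  ⟹  sig = [2:1,1]
  • {3,8}:  v_{3} + v_{8} = v_{0} + v_{2}  ⟹  sig = [2:1,1]
  • {1,3}:  v_{1} + v_{3} = v_{0} + 2·v_{5} + v_{6}  ⟹  sig = [2:1,1,2]
  • {3,6}:  v_{3} + v_{6} = 2·v_{0}  ⟹  sig = [2:2]
  • {0,1}:  v_{0} + v_{1} = 2·v_{5} + 2·v_{6}  ⟹  sig = [2:2,2]
  • {3,4}:  v_{3} + v_{4} = 2·v_{2} + 2·v_{5}  ⟹  sig = [2:2,2]
  • {0,2,5}:  v_{0} + v_{2} + v_{5} = v_{3}  ⟹  sig = [3:1]
  • {2,5,6}:  v_{2} + v_{5} + v_{6} = v_{0}  ⟹  sig = [3:1]
  • {5,6,7}:  v_{5} + v_{6} + v_{7} = v_{1}  ⟹  sig = [3:1]

so the primitive-relation signature multiset is
[[2:], [2:], [2:], [2:1,1], [2:1,1], [2:1,1], [2:1,1], [2:1,1], [2:1,1], [2:1,1], [2:1,1], [2:1,1,2], [2:2], [2:2,2], [2:2,2], [3:1], [3:1], [3:1]]


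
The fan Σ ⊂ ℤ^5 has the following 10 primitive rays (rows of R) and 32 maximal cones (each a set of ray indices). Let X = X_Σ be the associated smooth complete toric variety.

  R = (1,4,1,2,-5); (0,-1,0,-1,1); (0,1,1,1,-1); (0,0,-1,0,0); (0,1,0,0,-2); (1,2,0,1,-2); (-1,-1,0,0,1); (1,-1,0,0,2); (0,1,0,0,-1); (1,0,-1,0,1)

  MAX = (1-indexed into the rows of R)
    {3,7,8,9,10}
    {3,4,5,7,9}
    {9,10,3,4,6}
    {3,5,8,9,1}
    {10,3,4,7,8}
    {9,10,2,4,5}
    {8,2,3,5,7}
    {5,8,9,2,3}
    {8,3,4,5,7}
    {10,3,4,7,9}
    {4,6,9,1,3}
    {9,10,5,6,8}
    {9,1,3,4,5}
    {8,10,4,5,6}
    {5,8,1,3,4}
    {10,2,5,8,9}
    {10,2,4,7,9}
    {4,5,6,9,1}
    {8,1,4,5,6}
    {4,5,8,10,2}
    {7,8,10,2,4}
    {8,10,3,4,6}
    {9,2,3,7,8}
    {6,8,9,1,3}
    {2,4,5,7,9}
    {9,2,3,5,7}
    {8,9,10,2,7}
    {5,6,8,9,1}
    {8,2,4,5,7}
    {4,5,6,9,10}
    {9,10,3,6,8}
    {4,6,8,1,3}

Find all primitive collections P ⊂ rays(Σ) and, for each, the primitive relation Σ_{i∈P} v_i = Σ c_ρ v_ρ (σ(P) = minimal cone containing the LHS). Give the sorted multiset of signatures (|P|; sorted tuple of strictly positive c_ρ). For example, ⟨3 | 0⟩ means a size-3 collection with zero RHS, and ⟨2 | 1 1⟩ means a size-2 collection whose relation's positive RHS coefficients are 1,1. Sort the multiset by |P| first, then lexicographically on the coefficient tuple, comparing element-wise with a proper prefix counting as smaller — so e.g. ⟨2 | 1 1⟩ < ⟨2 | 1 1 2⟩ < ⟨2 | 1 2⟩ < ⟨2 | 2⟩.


Σ has 12 primitive collections:

  P={6,7}:  v_{6} + v_{7} = v_{3} + v_{4}  ⇒ sig = ⟨2 | 1 1⟩
  P={2,6}:  v_{2} + v_{6} = v_{5} + v_{8} + v_{9}  ⇒ sig = ⟨2 | 1 1 1⟩
  P={1,2}:  v_{1} + v_{2} = v_{3} + 2·v_{5} + v_{8} + v_{9}  ⇒ sig = ⟨2 | 1 1 1 2⟩
  P={1,7}:  v_{1} + v_{7} = 2·v_{3} + v_{4} + v_{5}  ⇒ sig = ⟨2 | 1 1 2⟩
  P={1,10}:  v_{1} + v_{10} = 2·v_{6}  ⇒ sig = ⟨2 | 2⟩
  P={2,3,4}:  v_{2} + v_{3} + v_{4} = 0  ⇒ sig = ⟨3 | 0⟩
  P={3,5,6}:  v_{3} + v_{5} + v_{6} = v_{1}  ⇒ sig = ⟨3 | 1⟩
  P={3,5,10}:  v_{3} + v_{5} + v_{10} = v_{6}  ⇒ sig = ⟨3 | 1⟩
  P={4,8,9}:  v_{4} + v_{8} + v_{9} = v_{10}  ⇒ sig = ⟨3 | 1⟩
  P={5,7,10}:  v_{5} + v_{7} + v_{10} = v_{4}  ⇒ sig = ⟨3 | 1⟩
  P={2,3,10}:  v_{2} + v_{3} + v_{10} = v_{8} + v_{9}  ⇒ sig = ⟨3 | 1 1⟩
  P={5,7,8,9}:  v_{5} + v_{7} + v_{8} + v_{9} = 0  ⇒ sig = ⟨4 | 0⟩

Signatures (|P|; sorted positive RHS coefficients), sorted:
[⟨2 | 1 1⟩, ⟨2 | 1 1 1⟩, ⟨2 | 1 1 1 2⟩, ⟨2 | 1 1 2⟩, ⟨2 | 2⟩, ⟨3 | 0⟩, ⟨3 | 1⟩, ⟨3 | 1⟩, ⟨3 | 1⟩, ⟨3 | 1⟩, ⟨3 | 1 1⟩, ⟨4 | 0⟩]


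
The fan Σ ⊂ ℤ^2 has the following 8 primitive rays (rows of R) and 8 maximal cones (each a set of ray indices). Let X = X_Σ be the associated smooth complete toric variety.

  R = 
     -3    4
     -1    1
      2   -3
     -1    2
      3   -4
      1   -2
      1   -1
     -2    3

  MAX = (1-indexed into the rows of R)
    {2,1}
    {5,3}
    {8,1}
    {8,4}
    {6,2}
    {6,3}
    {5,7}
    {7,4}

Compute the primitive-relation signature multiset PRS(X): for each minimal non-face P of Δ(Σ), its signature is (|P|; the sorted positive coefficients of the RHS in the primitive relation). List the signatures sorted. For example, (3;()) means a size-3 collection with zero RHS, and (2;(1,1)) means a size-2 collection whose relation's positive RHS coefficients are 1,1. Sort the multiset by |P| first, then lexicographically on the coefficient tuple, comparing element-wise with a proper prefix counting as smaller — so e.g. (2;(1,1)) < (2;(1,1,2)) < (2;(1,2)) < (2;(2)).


The 20 primitive collections of Σ (r=8, n=2):

  P = {1,5}:  v_{1} + v_{5} = 0 — sig = (2;())
  P = {2,7}:  v_{2} + v_{7} = 0 — sig = (2;())
  P = {3,8}:  v_{3} + v_{8} = 0 — sig = (2;())
  P = {4,6}:  v_{4} + v_{6} = 0 — sig = (2;())
  P = {1,3}:  v_{1} + v_{3} = v_{2} — sig = (2;(1))
  P = {1,7}:  v_{1} + v_{7} = v_{8} — sig = (2;(1))
  P = {2,3}:  v_{2} + v_{3} = v_{6} — sig = (2;(1))
  P = {2,4}:  v_{2} + v_{4} = v_{8} — sig = (2;(1))
  P = {2,5}:  v_{2} + v_{5} = v_{3} — sig = (2;(1))
  P = {2,8}:  v_{2} + v_{8} = v_{1} — sig = (2;(1))
  P = {3,4}:  v_{3} + v_{4} = v_{7} — sig = (2;(1))
  P = {3,7}:  v_{3} + v_{7} = v_{5} — sig = (2;(1))
  P = {5,8}:  v_{5} + v_{8} = v_{7} — sig = (2;(1))
  P = {6,7}:  v_{6} + v_{7} = v_{3} — sig = (2;(1))
  P = {6,8}:  v_{6} + v_{8} = v_{2} — sig = (2;(1))
  P = {7,8}:  v_{7} + v_{8} = v_{4} — sig = (2;(1))
  P = {1,4}:  v_{1} + v_{4} = 2·v_{8} — sig = (2;(2))
  P = {1,6}:  v_{1} + v_{6} = 2·v_{2} — sig = (2;(2))
  P = {4,5}:  v_{4} + v_{5} = 2·v_{7} — sig = (2;(2))
  P = {5,6}:  v_{5} + v_{6} = 2·v_{3} — sig = (2;(2))

Signatures (|P|; sorted positive RHS coefficients), sorted:
    |P|=2: 20 collections, coeffs (), (), (), (), (1), (1), (1), (1), (1), (1), (1), (1), (1), (1), (1), (1), (2), (2), (2), (2)


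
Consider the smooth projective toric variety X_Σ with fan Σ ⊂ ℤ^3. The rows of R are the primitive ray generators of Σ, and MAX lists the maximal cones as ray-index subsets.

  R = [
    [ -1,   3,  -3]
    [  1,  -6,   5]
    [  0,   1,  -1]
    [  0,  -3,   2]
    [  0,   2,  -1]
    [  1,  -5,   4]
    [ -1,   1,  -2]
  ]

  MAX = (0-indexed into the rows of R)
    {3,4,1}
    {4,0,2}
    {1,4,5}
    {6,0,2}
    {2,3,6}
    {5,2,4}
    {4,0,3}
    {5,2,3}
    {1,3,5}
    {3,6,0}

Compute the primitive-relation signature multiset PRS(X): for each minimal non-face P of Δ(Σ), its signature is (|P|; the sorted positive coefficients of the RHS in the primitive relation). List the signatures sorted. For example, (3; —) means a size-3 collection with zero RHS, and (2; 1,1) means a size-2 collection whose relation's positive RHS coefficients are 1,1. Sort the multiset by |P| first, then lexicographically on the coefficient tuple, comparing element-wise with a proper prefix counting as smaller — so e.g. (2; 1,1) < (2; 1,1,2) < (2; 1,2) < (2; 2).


The 9 primitive collections of Σ (r=7, n=3):

  • {0,1}:  v_{0} + v_{1} = v_{3} — sig = (2; 1)
  • {1,2}:  v_{1} + v_{2} = v_{5} — sig = (2; 1)
  • {4,6}:  v_{4} + v_{6} = v_{0} — sig = (2; 1)
  • {0,5}:  v_{0} + v_{5} = v_{2} + v_{3} — sig = (2; 1,1)
  • {1,6}:  v_{1} + v_{6} = v_{2} + 2·v_{3} — sig = (2; 1,2)
  • {5,6}:  v_{5} + v_{6} = 2·v_{2} + 2·v_{3} — sig = (2; 2,2)
  • {2,3,4}:  v_{2} + v_{3} + v_{4} = 0 — sig = (3; —)
  • {0,2,3}:  v_{0} + v_{2} + v_{3} = v_{6} — sig = (3; 1)
  • {3,4,5}:  v_{3} + v_{4} + v_{5} = v_{1} — sig = (3; 1)

Sorted signature multiset PRS(X):
{ (2; 1) ×3,  (2; 1,1),  (2; 1,2),  (2; 2,2),  (3; —),  (3; 1) ×2 }


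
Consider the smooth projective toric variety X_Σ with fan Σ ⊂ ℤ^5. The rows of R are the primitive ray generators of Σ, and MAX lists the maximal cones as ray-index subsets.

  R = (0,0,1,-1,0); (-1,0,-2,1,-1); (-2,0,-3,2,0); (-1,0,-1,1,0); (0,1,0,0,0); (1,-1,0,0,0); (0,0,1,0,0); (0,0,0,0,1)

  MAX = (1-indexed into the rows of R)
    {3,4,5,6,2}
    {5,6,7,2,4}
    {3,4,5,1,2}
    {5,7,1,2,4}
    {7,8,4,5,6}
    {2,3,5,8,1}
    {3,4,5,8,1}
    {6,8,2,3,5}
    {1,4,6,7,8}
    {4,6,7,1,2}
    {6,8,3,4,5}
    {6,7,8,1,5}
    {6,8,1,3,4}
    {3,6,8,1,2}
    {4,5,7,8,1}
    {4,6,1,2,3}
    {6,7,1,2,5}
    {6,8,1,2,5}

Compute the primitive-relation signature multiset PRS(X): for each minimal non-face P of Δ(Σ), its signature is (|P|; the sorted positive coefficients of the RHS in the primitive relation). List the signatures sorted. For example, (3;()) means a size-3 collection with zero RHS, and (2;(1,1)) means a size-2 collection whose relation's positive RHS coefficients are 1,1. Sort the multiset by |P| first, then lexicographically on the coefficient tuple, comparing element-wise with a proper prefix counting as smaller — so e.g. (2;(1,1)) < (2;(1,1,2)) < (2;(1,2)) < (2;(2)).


Σ has 5 primitive collections:

  • {3,7}:  v_{3} + v_{7} = 2·v_{4} ; sig = (2;(2))
  • {2,4,8}:  v_{2} + v_{4} + v_{8} = v_{3} ; sig = (3;(1))
  • {2,7,8}:  v_{2} + v_{7} + v_{8} = v_{4} ; sig = (3;(1))
  • {1,4,5,6}:  v_{1} + v_{4} + v_{5} + v_{6} = 0 ; sig = (4;())
  • {1,3,5,6}:  v_{1} + v_{3} + v_{5} + v_{6} = v_{2} + v_{8} ; sig = (4;(1,1))

Sorted signature multiset PRS(X):
[(2;(2)), (3;(1)), (3;(1)), (4;()), (4;(1,1))]


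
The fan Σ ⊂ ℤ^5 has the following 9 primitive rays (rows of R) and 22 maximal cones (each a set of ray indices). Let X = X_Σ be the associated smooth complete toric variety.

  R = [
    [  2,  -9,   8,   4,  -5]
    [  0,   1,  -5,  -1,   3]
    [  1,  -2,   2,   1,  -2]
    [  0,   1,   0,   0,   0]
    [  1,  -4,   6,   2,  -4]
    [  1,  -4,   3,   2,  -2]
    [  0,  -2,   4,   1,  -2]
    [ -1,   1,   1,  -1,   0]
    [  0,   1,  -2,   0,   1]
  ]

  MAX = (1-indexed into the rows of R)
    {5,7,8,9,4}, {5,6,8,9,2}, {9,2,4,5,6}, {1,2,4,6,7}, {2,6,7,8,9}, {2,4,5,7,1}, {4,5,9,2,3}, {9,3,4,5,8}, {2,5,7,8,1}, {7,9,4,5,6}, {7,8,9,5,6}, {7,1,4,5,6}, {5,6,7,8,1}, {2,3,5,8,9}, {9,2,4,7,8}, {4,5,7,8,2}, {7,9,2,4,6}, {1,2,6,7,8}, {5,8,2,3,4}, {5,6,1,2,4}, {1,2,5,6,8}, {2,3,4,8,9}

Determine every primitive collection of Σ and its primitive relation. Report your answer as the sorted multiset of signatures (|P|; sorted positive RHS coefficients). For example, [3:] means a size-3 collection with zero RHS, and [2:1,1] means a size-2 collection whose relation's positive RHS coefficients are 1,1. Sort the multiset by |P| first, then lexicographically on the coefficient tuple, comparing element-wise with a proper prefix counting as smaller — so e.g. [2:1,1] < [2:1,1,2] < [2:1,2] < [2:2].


Minimal non-faces — 9 found among 9 rays, 22 max cones:

  P={3,7}:  v_{3} + v_{7} = v_{5}  →  sig = [2:1]
  P={1,3}:  v_{1} + v_{3} = v_{2} + 2·v_{5} + v_{6}  →  sig = [2:1,1,2]
  P={3,6}:  v_{3} + v_{6} = v_{2} + 2·v_{5} + v_{9}  →  sig = [2:1,1,2]
  P={1,9}:  v_{1} + v_{9} = 2·v_{6}  →  sig = [2:2]
  P={4,6,8}:  v_{4} + v_{6} + v_{8} = v_{7}  →  sig = [3:1]
  P={1,4,8}:  v_{1} + v_{4} + v_{8} = v_{2} + v_{5} + 2·v_{7}  →  sig = [3:1,1,2]
  P={2,5,6,7}:  v_{2} + v_{5} + v_{6} + v_{7} = v_{1}  →  sig = [4:1]
  P={2,5,7,9}:  v_{2} + v_{5} + v_{7} + v_{9} = v_{6}  →  sig = [4:1]
  P={2,4,5,8,9}:  v_{2} + v_{4} + v_{5} + v_{8} + v_{9} = 0  →  sig = [5:]

Hence PRS(X_Σ) =
    [2:1]
    [2:1,1,2]
    [2:1,1,2]
    [2:2]
    [3:1]
    [3:1,1,2]
    [4:1]
    [4:1]
    [5:]


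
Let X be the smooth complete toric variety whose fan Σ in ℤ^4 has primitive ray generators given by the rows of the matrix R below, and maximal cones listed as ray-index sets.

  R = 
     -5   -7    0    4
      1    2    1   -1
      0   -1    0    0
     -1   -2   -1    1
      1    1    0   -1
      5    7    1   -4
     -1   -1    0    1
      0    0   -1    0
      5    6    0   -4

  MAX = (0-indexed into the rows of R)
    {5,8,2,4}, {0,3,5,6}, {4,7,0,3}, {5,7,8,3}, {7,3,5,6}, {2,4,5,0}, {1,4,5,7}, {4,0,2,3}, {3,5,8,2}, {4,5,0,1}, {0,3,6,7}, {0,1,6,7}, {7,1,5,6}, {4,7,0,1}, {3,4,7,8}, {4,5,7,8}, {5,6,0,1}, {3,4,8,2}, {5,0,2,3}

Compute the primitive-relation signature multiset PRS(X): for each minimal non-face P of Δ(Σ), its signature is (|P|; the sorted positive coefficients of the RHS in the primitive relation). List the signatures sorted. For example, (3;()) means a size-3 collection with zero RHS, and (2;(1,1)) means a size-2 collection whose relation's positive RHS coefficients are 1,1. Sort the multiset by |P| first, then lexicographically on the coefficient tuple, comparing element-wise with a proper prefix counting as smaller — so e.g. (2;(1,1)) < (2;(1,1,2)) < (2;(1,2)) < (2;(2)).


The 10 primitive collections of Σ (r=9, n=4):

  {1,3}:  v_{1} + v_{3} = 0  ⟹  sig = (2;())
  {4,6}:  v_{4} + v_{6} = 0  ⟹  sig = (2;())
  {0,8}:  v_{0} + v_{8} = v_{2}  ⟹  sig = (2;(1))
  {1,8}:  v_{1} + v_{8} = v_{4} + v_{5}  ⟹  sig = (2;(1,1))
  {2,7}:  v_{2} + v_{7} = v_{3} + v_{4}  ⟹  sig = (2;(1,1))
  {6,8}:  v_{6} + v_{8} = v_{3} + v_{5}  ⟹  sig = (2;(1,1))
  {1,2}:  v_{1} + v_{2} = v_{0} + v_{4} + v_{5}  ⟹  sig = (2;(1,1,1))
  {2,6}:  v_{2} + v_{6} = v_{0} + v_{3} + v_{5}  ⟹  sig = (2;(1,1,1))
  {0,5,7}:  v_{0} + v_{5} + v_{7} = 0  ⟹  sig = (3;())
  {3,4,5}:  v_{3} + v_{4} + v_{5} = v_{8}  ⟹  sig = (3;(1))

so the primitive-relation signature multiset is
    (2;())
    (2;())
    (2;(1))
    (2;(1,1))
    (2;(1,1))
    (2;(1,1))
    (2;(1,1,1))
    (2;(1,1,1))
    (3;())
    (3;(1))


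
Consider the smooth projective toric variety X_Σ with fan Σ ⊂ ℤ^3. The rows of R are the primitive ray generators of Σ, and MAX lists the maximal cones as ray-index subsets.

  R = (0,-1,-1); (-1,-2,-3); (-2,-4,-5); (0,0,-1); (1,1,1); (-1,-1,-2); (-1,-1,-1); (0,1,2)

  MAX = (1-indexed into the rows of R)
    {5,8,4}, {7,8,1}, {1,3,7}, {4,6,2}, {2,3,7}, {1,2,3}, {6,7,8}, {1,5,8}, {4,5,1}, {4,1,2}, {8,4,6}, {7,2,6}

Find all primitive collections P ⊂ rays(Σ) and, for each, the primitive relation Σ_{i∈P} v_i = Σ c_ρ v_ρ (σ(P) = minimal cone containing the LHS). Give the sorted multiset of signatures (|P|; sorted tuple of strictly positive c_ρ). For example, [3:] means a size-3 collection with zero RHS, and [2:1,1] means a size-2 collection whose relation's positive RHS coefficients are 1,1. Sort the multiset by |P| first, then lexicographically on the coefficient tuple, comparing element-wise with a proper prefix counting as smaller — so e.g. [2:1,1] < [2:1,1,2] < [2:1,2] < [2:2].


Σ has 12 primitive collections:

  P={5,7}:  v_{5} + v_{7} = 0  so sig = [2:]
  P={1,6}:  v_{1} + v_{6} = v_{2}  so sig = [2:1]
  P={2,8}:  v_{2} + v_{8} = v_{7}  so sig = [2:1]
  P={4,7}:  v_{4} + v_{7} = v_{6}  so sig = [2:1]
  P={5,6}:  v_{5} + v_{6} = v_{4}  so sig = [2:1]
  P={2,5}:  v_{2} + v_{5} = v_{1} + v_{4}  so sig = [2:1,1]
  P={3,5}:  v_{3} + v_{5} = v_{1} + v_{2}  so sig = [2:1,1]
  P={3,6}:  v_{3} + v_{6} = 2·v_{2} + v_{7}  so sig = [2:1,2]
  P={3,8}:  v_{3} + v_{8} = v_{1} + 2·v_{7}  so sig = [2:1,2]
  P={3,4}:  v_{3} + v_{4} = 2·v_{2}  so sig = [2:2]
  P={1,4,8}:  v_{1} + v_{4} + v_{8} = 0  so sig = [3:]
  P={1,2,7}:  v_{1} + v_{2} + v_{7} = v_{3}  so sig = [3:1]

so the primitive-relation signature multiset is
    |P|=2: 10 collections, coeffs (), (1), (1), (1), (1), (1,1), (1,1), (1,2), (1,2), (2)
    |P|=3: 2 collections, coeffs (), (1)


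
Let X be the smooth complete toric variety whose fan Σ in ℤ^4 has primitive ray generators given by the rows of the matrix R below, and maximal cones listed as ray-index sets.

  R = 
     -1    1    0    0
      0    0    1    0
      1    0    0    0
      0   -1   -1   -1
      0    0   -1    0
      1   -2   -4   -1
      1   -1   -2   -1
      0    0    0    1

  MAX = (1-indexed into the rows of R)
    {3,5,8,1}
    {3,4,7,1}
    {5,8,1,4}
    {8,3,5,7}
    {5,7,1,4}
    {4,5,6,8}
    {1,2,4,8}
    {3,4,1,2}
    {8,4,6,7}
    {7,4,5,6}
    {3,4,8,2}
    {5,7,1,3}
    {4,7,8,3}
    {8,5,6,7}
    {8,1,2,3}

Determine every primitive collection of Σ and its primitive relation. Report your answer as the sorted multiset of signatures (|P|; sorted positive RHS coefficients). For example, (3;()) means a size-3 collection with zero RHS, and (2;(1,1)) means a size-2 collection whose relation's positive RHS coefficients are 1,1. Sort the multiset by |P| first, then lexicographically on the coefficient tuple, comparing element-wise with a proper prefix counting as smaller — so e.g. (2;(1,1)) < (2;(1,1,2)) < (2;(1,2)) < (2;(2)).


|primitive collections| = 9. Relations:

  • {2,5}:  v_{2} + v_{5} = 0  →  sig = (2;())
  • {2,7}:  v_{2} + v_{7} = v_{3} + v_{4}  →  sig = (2;(1,1))
  • {2,6}:  v_{2} + v_{6} = v_{4} + v_{7} + v_{8}  →  sig = (2;(1,1,1))
  • {3,6}:  v_{3} + v_{6} = 2·v_{7} + v_{8}  →  sig = (2;(1,2))
  • {1,6}:  v_{1} + v_{6} = v_{4} + 3·v_{5}  →  sig = (2;(1,3))
  • {3,4,5}:  v_{3} + v_{4} + v_{5} = v_{7}  →  sig = (3;(1))
  • {1,7,8}:  v_{1} + v_{7} + v_{8} = 2·v_{5}  →  sig = (3;(2))
  • {1,3,4,8}:  v_{1} + v_{3} + v_{4} + v_{8} = v_{5}  →  sig = (4;(1))
  • {4,5,7,8}:  v_{4} + v_{5} + v_{7} + v_{8} = v_{6}  →  sig = (4;(1))

Sorted signature multiset PRS(X):
    |P|=2: 5 collections, coeffs (), (1,1), (1,1,1), (1,2), (1,3)
    |P|=3: 2 collections, coeffs (1), (2)
    |P|=4: 2 collections, coeffs (1), (1)


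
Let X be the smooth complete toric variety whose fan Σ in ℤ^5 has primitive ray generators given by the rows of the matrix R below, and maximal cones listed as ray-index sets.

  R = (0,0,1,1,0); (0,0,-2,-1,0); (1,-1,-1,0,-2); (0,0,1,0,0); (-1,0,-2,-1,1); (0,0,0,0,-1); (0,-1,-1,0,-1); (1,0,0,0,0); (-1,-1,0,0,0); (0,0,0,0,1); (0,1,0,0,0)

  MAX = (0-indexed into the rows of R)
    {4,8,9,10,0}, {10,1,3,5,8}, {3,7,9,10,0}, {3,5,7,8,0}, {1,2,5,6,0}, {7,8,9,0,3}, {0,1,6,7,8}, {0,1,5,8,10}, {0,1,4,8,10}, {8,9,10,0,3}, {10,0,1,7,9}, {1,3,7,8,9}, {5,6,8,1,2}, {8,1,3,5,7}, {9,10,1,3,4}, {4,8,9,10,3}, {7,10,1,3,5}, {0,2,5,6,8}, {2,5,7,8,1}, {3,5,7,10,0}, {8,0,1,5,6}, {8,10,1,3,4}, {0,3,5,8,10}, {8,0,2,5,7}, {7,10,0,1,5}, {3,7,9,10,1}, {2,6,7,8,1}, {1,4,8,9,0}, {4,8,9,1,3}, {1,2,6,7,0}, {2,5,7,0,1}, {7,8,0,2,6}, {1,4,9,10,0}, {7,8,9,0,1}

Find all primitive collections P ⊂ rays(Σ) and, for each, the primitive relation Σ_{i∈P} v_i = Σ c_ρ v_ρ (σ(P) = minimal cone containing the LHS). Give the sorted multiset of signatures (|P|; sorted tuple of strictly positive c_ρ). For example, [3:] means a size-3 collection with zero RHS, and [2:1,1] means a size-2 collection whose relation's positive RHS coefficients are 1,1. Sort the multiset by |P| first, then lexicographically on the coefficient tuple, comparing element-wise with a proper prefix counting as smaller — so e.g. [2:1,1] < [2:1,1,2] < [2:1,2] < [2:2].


Δ(Σ) — 11 vertices, 18 min non-faces:

  P = {5,9}:  v_{5} + v_{9} = 0  ⟹  sig = [2:]
  P = {2,4}:  v_{2} + v_{4} = v_{1} + v_{6}  ⟹  sig = [2:1,1]
  P = {2,9}:  v_{2} + v_{9} = v_{6} + v_{7}  ⟹  sig = [2:1,1]
  P = {4,7}:  v_{4} + v_{7} = v_{1} + v_{9}  ⟹  sig = [2:1,1]
  P = {3,6}:  v_{3} + v_{6} = v_{5} + v_{7} + v_{8}  ⟹  sig = [2:1,1,1]
  P = {4,5}:  v_{4} + v_{5} = v_{1} + v_{8} + v_{10}  ⟹  sig = [2:1,1,1]
  P = {6,10}:  v_{6} + v_{10} = v_{0} + v_{1} + v_{5}  ⟹  sig = [2:1,1,1]
  P = {6,9}:  v_{6} + v_{9} = v_{0} + v_{1} + v_{7} + v_{8}  ⟹  sig = [2:1,1,1,1]
  P = {2,10}:  v_{2} + v_{10} = v_{0} + v_{1} + 2·v_{5} + v_{7}  ⟹  sig = [2:1,1,1,2]
  P = {4,6}:  v_{4} + v_{6} = v_{0} + 2·v_{1} + v_{8}  ⟹  sig = [2:1,1,2]
  P = {2,3}:  v_{2} + v_{3} = 2·v_{5} + 2·v_{7} + v_{8}  ⟹  sig = [2:1,2,2]
  P = {0,1,3}:  v_{0} + v_{1} + v_{3} = 0  ⟹  sig = [3:]
  P = {7,8,10}:  v_{7} + v_{8} + v_{10} = 0  ⟹  sig = [3:]
  P = {5,6,7}:  v_{5} + v_{6} + v_{7} = v_{2}  ⟹  sig = [3:1]
  P = {0,3,4}:  v_{0} + v_{3} + v_{4} = v_{8} + v_{9} + v_{10}  ⟹  sig = [3:1,1,1]
  P = {1,8,9,10}:  v_{1} + v_{8} + v_{9} + v_{10} = v_{4}  ⟹  sig = [4:1]
  P = {0,1,2,8}:  v_{0} + v_{1} + v_{2} + v_{8} = 2·v_{6}  ⟹  sig = [4:2]
  P = {0,1,5,7,8}:  v_{0} + v_{1} + v_{5} + v_{7} + v_{8} = v_{6}  ⟹  sig = [5:1]

Hence PRS(X_Σ) =
{ [2:],  [2:1,1] ×3,  [2:1,1,1] ×3,  [2:1,1,1,1],  [2:1,1,1,2],  [2:1,1,2],  [2:1,2,2],  [3:] ×2,  [3:1],  [3:1,1,1],  [4:1],  [4:2],  [5:1] }


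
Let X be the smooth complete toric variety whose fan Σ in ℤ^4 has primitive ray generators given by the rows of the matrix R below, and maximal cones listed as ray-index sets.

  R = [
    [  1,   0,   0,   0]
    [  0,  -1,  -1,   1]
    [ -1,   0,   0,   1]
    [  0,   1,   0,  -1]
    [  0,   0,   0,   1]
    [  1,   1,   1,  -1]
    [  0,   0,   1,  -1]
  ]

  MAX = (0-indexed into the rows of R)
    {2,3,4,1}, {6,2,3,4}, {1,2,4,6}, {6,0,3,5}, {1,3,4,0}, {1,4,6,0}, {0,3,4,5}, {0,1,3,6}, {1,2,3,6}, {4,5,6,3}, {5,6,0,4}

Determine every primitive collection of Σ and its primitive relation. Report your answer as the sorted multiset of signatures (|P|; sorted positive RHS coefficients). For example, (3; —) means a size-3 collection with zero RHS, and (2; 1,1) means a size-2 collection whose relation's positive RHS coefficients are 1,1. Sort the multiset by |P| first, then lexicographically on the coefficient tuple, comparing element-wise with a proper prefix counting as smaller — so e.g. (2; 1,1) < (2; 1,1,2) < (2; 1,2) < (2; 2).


Primitive collections (5):

  P = {0,2}:  v_{0} + v_{2} = v_{4} ; sig = (2; 1)
  P = {1,5}:  v_{1} + v_{5} = v_{0} ; sig = (2; 1)
  P = {2,5}:  v_{2} + v_{5} = v_{3} + 2·v_{4} + v_{6} ; sig = (2; 1,1,2)
  P = {1,3,4,6}:  v_{1} + v_{3} + v_{4} + v_{6} = 0 ; sig = (4; —)
  P = {0,3,4,6}:  v_{0} + v_{3} + v_{4} + v_{6} = v_{5} ; sig = (4; 1)

so the primitive-relation signature multiset is
{ (2; 1) ×2,  (2; 1,1,2),  (4; —),  (4; 1) }


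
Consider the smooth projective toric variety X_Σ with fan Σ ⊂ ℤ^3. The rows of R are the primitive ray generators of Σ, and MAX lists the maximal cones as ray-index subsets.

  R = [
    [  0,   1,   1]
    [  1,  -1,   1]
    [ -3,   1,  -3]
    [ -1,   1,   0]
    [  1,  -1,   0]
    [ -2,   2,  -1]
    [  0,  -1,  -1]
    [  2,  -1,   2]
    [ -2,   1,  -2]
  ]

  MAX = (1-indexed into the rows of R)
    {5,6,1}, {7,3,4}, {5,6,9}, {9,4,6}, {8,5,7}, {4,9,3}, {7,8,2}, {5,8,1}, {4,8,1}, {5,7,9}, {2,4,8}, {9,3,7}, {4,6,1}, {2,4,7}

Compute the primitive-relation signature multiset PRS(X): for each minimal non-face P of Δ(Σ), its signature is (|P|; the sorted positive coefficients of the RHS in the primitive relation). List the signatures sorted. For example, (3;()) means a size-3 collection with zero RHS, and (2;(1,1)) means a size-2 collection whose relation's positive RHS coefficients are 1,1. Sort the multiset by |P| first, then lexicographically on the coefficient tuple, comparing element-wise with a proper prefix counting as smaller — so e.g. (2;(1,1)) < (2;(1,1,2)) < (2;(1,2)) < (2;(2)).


Primitive collections (17):

  {1,7}:  v_{1} + v_{7} = 0 ; sig = (2;())
  {4,5}:  v_{4} + v_{5} = 0 ; sig = (2;())
  {8,9}:  v_{8} + v_{9} = 0 ; sig = (2;())
  {1,9}:  v_{1} + v_{9} = v_{6} ; sig = (2;(1))
  {2,6}:  v_{2} + v_{6} = v_{4} ; sig = (2;(1))
  {6,7}:  v_{6} + v_{7} = v_{9} ; sig = (2;(1))
  {6,8}:  v_{6} + v_{8} = v_{1} ; sig = (2;(1))
  {1,2}:  v_{1} + v_{2} = v_{4} + v_{8} ; sig = (2;(1,1))
  {1,3}:  v_{1} + v_{3} = v_{4} + v_{9} ; sig = (2;(1,1))
  {2,5}:  v_{2} + v_{5} = v_{7} + v_{8} ; sig = (2;(1,1))
  {2,9}:  v_{2} + v_{9} = v_{4} + v_{7} ; sig = (2;(1,1))
  {3,5}:  v_{3} + v_{5} = v_{7} + v_{9} ; sig = (2;(1,1))
  {3,8}:  v_{3} + v_{8} = v_{4} + v_{7} ; sig = (2;(1,1))
  {3,6}:  v_{3} + v_{6} = v_{4} + 2·v_{9} ; sig = (2;(1,2))
  {2,3}:  v_{2} + v_{3} = 2·v_{4} + 2·v_{7} ; sig = (2;(2,2))
  {4,7,8}:  v_{4} + v_{7} + v_{8} = v_{2} ; sig = (3;(1))
  {4,7,9}:  v_{4} + v_{7} + v_{9} = v_{3} ; sig = (3;(1))

so the primitive-relation signature multiset is
    |P|=2: 15 collections, coeffs (), (), (), (1), (1), (1), (1), (1,1), (1,1), (1,1), (1,1), (1,1), (1,1), (1,2), (2,2)
    |P|=3: 2 collections, coeffs (1), (1)


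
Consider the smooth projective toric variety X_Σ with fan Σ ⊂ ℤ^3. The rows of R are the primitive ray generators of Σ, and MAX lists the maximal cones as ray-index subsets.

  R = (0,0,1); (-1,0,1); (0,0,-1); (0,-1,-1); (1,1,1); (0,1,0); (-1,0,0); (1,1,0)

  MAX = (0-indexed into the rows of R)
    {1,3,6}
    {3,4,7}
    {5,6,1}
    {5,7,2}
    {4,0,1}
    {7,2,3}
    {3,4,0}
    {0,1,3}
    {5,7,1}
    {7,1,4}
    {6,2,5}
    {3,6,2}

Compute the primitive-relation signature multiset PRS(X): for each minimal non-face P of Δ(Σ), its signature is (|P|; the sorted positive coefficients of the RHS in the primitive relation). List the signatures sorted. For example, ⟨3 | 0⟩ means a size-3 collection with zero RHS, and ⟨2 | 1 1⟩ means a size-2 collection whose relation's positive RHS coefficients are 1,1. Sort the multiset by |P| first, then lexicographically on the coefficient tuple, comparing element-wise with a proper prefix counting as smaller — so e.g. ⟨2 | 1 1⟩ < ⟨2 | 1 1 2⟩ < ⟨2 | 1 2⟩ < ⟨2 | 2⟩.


|primitive collections| = 12. Relations:

  • {0,2}:  v_{0} + v_{2} = 0  →  sig = ⟨2 | 0⟩
  • {0,6}:  v_{0} + v_{6} = v_{1}  →  sig = ⟨2 | 1⟩
  • {0,7}:  v_{0} + v_{7} = v_{4}  →  sig = ⟨2 | 1⟩
  • {1,2}:  v_{1} + v_{2} = v_{6}  →  sig = ⟨2 | 1⟩
  • {2,4}:  v_{2} + v_{4} = v_{7}  →  sig = ⟨2 | 1⟩
  • {3,5}:  v_{3} + v_{5} = v_{2}  →  sig = ⟨2 | 1⟩
  • {6,7}:  v_{6} + v_{7} = v_{5}  →  sig = ⟨2 | 1⟩
  • {0,5}:  v_{0} + v_{5} = v_{1} + v_{7}  →  sig = ⟨2 | 1 1⟩
  • {4,6}:  v_{4} + v_{6} = v_{1} + v_{7}  →  sig = ⟨2 | 1 1⟩
  • {4,5}:  v_{4} + v_{5} = v_{1} + 2·v_{7}  →  sig = ⟨2 | 1 2⟩
  • {1,3,7}:  v_{1} + v_{3} + v_{7} = 0  →  sig = ⟨3 | 0⟩
  • {1,3,4}:  v_{1} + v_{3} + v_{4} = v_{0}  →  sig = ⟨3 | 1⟩

Sorted signature multiset PRS(X):
    |P|=2: 10 collections, coeffs (), (1), (1), (1), (1), (1), (1), (1,1), (1,1), (1,2)
    |P|=3: 2 collections, coeffs (), (1)
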